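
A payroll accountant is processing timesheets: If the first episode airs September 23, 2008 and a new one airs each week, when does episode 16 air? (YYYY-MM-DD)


First occurrence: 2008-09-23 (occurrence 1)
Each occurrence is 7 days after the previous.
Occurrence 16 is 15 weeks after the first.
15 weeks = 105 days
2008-09-23 + 105 days = 2009-01-06

2009-01-06


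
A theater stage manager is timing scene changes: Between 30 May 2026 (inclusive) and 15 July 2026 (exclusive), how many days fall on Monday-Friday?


Start: 2026-05-30 (Saturday)
End (exclusive): 2026-07-15 (Wednesday)
Total calendar days: 46
Full weeks: 46 // 7 = 6 -> 30 weekdays
Remaining 4 days starting on Saturday:
  Sat(-), Sun(-), Mon(w), Tue(w) -> 2 weekdays
Total business days: 30 + 2 = 32

32


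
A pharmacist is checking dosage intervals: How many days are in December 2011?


Month: December
Year: 2011
December is a 31-day month
Total: 31 days

31


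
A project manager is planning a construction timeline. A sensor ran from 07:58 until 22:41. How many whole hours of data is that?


Start: 07:58
End: 22:41
Hour difference: 22 - 7 = 15 hours
Minute difference: 41 - 58 = -17 minutes
Total minutes: 883
Complete hours: 883 / 60 = 14 (remainder 43)

14


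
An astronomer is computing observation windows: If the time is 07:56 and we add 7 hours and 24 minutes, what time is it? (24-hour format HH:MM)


Start time: 07:56
Adding: 7 hours 24 minutes
Minutes: 56 + 24 = 80
Minute overflow: 80 >= 60, so carry 1 hour, minutes = 20
Hours: 7 + 7 + 1 = 15
Result: 15:20

15:20


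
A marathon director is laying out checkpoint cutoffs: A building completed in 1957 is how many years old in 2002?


Birth year: 1957
Current year: 2002
Age = current year - birth year
Age = 2002 - 1957 = 45

45


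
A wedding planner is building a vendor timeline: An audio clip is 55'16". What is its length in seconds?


Minutes: 55
Seconds: 16
Convert minutes to seconds: 55 x 60 = 3300
Add remaining seconds: 3300 + 16 = 3316

3316


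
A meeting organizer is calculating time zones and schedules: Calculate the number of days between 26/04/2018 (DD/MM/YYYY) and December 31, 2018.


Start: April 26, 2018
End: December 31, 2018
Days left in April: 4
May: 31
June: 30
July: 31
August: 31
... plus remaining months
Sum of remaining months: 245
Total: 4 + 245 = 249

249


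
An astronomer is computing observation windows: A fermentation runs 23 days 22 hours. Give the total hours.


Days: 23
Extra hours: 22
Hours per day: 24
Days to hours: 23 x 24 = 552
Total: 552 + 22 = 574

574


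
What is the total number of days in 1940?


Year: 1940
Check leap year rules:
Divisible by 4? Yes
Divisible by 100? No
1940 is a leap year
Days: 366

366


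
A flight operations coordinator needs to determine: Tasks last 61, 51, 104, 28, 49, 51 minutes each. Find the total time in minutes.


Durations: 61, 51, 104, 28, 49, 51
Running sum: 61
+ 51 = 112
+ 104 = 216
+ 28 = 244
+ 49 = 293
+ 51 = 344
Total duration: 344 minutes
That is 5 hours and 44 minutes

344


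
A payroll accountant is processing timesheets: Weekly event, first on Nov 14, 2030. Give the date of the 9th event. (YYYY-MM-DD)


First occurrence: 2030-11-14 (occurrence 1)
Each occurrence is 7 days after the previous.
Occurrence 9 is 8 weeks after the first.
8 weeks = 56 days
2030-11-14 + 56 days = 2031-01-09

2031-01-09


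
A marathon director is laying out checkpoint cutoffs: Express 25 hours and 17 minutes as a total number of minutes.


Hours: 25
Extra minutes: 17
Minutes per hour: 60
Hours to minutes: 25 x 60 = 1500
Total: 1500 + 17 = 1517

1517


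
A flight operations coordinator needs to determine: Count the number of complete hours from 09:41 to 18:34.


Start: 09:41
End: 18:34
Hour difference: 18 - 9 = 9 hours
Minute difference: 34 - 41 = -7 minutes
Total minutes: 533
Complete hours: 533 / 60 = 8 (remainder 53)

8


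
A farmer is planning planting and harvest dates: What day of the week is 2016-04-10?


Date: 2016-04-10
January 1, 2016 is a Friday
Day of year: 101
Offset from Jan 1: 100 days
100 mod 7 = 2
Result: Sunday

Sunday


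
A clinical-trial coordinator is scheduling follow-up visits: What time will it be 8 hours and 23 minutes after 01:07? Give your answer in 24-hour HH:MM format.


Start time: 01:07
Adding: 8 hours 23 minutes
Minutes: 7 + 23 = 30
Hours: 1 + 8 + 0 = 9
Result: 09:30

09:30


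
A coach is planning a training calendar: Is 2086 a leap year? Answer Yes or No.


Year: 2086
Divisible by 4? 2086 / 4 = 521.5 -> No
Not divisible by 4, so NOT a leap year

No


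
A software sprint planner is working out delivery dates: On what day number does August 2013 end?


Month: August
Year: 2013
August is a 31-day month
Total: 31 days

31


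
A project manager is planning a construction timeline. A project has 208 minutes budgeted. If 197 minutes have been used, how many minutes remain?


Total budget: 208 minutes
Time used: 197 minutes
Remaining: 208 - 197 = 11 minutes
Percent used: 94.7%
Percent remaining: 5.3%

11


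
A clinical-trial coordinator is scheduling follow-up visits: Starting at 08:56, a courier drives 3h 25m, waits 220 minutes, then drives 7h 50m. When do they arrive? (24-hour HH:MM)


Depart: 08:56
Leg 1: +205 min -> 12:21
Layover: +220 min -> 16:01
Leg 2: +470 min -> 23:51
Total travel: 895 minutes = 14h 55m
Arrival: 23:51

23:51


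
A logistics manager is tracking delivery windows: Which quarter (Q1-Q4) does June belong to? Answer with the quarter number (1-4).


Month: June (month 6)
Q1: January-March (months 1-3)
Q2: April-June (months 4-6)
Q3: July-September (months 7-9)
Q4: October-December (months 10-12)
Month 6 falls in Q2

2


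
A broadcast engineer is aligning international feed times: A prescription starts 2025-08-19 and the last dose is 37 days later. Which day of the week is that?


Start: 2025-08-19 (Tuesday)
Step 1 - find target date: add 37 days
  2025-08-19 + 37 days = 2025-09-25
Step 2 - day of week:
  37 mod 7 = 2
  Tuesday + 2 days -> Thursday
Result: Thursday (2025-09-25)

Thursday


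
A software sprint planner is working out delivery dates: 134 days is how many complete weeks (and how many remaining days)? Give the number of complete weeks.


Total days: 134
Days per week: 7
Division: 134 / 7 = 19 remainder 1
Complete weeks: 19
Remaining days: 1

19


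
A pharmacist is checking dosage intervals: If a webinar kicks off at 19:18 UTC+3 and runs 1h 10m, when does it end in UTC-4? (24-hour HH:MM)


Start: 19:18 in UTC+3
Step 1 - add duration:
  minutes: 18 + 10 = 28
  hours: 19 + 1 + 0 = 20
  end in UTC+3: 20:28
Step 2 - convert UTC+3 -> UTC-4:
  offset difference: -4 - (3) = -7 hours
  20 + (-7) = 13 -> mod 24 = 13
Result: 13:28 in UTC-4

13:28


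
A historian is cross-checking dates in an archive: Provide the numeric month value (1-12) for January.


Calendar month order:
1. January <--
2. February
January is month number 1

1


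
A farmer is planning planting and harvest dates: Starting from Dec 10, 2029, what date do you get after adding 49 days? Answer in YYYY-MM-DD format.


Start: 2029-12-10
Adding 49 days
Days remaining in December: 21
After December: 28 days still to add
January 2030 has 31 days, need 28
Result: 2030-01-28

2030-01-28


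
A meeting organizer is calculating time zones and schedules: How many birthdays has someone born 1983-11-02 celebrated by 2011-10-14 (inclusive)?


Birth: 1983-11-02
Reference: 2011-10-14
Year difference: 2011 - 1983 = 28
Has birthday (11-02) occurred by 10-14? No
Birthday not yet reached this year -> subtract 1
Age in full years: 27

27


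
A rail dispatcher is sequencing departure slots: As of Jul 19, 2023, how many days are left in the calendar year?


Start: July 19, 2023
End: December 31, 2023
Days left in July: 12
August: 31
September: 30
October: 31
November: 30
... plus remaining months
Sum of remaining months: 153
Total: 12 + 153 = 165

165


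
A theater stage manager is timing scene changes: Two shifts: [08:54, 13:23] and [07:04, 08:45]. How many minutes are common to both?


Interval A: [534, 803] minutes from midnight
Interval B: [424, 525] minutes from midnight
Overlap start = max(534, 424) = 534
Overlap end = min(803, 525) = 525
End <= start, so the intervals do not overlap: 0 minutes

0


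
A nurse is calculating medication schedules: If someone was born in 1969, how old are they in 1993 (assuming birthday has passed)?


Birth year: 1969
Current year: 1993
Age = current year - birth year
Age = 1993 - 1969 = 24

24


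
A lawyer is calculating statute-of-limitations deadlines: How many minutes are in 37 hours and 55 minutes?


Hours: 37
Minutes: 55
Convert hours to minutes: 37 x 60 = 2220
Add remaining minutes: 2220 + 55 = 2275

2275


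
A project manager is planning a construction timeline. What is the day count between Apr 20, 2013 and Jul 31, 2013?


Start date: 2013-04-20
End date: 2013-07-31
Apr 2013: +11 days
May 2013: +31 days
Jun 2013: +30 days
Jul 2013: +30 days
Total: 102 days

102


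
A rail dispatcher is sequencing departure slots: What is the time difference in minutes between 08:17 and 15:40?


Start time: 08:17 = 497 minutes from midnight
End time: 15:40 = 940 minutes from midnight
Difference: 940 - 497 = 443 minutes
That is 7 hours and 23 minutes

443


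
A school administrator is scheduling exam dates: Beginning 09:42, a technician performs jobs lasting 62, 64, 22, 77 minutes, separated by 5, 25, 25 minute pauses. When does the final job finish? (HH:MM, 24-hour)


Start: 09:42 = 582 min from midnight
  after task 1 (62 min): 10:44
  after break (5 min): 10:49
  after task 2 (64 min): 11:53
  after break (25 min): 12:18
  after task 3 (22 min): 12:40
  after break (25 min): 13:05
  after task 4 (77 min): 14:22
Total elapsed: 280 minutes
End time: 14:22

14:22


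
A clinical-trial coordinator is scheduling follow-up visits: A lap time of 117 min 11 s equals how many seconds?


Minutes: 117
Seconds: 11
Convert minutes to seconds: 117 x 60 = 7020
Add remaining seconds: 7020 + 11 = 7031

7031


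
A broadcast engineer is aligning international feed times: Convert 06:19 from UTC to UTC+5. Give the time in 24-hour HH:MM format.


Local time: 06:19 at UTC (offset 0h)
Target zone: UTC+5 (offset 5h)
Difference: 5 - (0) = 5 hours
Calculation: 6 + (5) = 11
Result: 11:19

11:19


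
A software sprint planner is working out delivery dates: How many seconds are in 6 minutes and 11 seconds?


Minutes: 6
Extra seconds: 11
Seconds per minute: 60
Minutes to seconds: 6 x 60 = 360
Total: 360 + 11 = 371

371


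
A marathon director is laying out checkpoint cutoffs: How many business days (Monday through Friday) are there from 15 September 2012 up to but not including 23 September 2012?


Start: 2012-09-15 (Saturday)
End (exclusive): 2012-09-23 (Sunday)
Total calendar days: 8
Full weeks: 8 // 7 = 1 -> 5 weekdays
Remaining 1 days starting on Saturday:
  Sat(-) -> 0 weekdays
Total business days: 5 + 0 = 5

5


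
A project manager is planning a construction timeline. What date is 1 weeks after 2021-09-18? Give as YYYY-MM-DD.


Start: 2021-09-18
Weeks to add: 1
Convert to days: 1 x 7 = 7 days
Add 7 days to 2021-09-18
Result: 2021-09-25

2021-09-25


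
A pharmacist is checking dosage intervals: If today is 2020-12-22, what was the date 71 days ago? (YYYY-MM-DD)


Start: 2020-12-22
Subtracting 71 days
Days already passed in December: 22
After going back through December: 49 more days to subtract
November 2020: 30 days, 19 remaining
October 2020 has 31 days, need 19
Result: 2020-10-12

2020-10-12


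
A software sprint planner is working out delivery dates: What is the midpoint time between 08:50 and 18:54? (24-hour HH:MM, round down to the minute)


Start time: 08:50 = 530 minutes from midnight
End time: 18:54 = 1134 minutes from midnight
Sum: 530 + 1134 = 1664
Midpoint: 1664 / 2 = 832 minutes
Convert: 832 / 60 = 13 hours, 52 minutes
Result: 13:52

13:52


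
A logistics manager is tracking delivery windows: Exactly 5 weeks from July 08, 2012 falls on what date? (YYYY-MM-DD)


Start: 2012-07-08
Weeks to add: 5
Convert to days: 5 x 7 = 35 days
Add 35 days to 2012-07-08
Result: 2012-08-12

2012-08-12


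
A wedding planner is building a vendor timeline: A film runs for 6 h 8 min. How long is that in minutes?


Hours: 6
Minutes: 8
Convert hours to minutes: 6 x 60 = 360
Add remaining minutes: 360 + 8 = 368

368


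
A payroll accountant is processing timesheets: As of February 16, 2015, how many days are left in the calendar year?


Start: February 16, 2015
End: December 31, 2015
Days left in February: 12
March: 31
April: 30
May: 31
June: 30
... plus remaining months
Sum of remaining months: 306
Total: 12 + 306 = 318

318


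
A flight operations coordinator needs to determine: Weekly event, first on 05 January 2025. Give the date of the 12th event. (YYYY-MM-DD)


First occurrence: 2025-01-05 (occurrence 1)
Each occurrence is 7 days after the previous.
Occurrence 12 is 11 weeks after the first.
11 weeks = 77 days
2025-01-05 + 77 days = 2025-03-23

2025-03-23


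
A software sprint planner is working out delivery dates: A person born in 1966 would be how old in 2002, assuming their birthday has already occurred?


Birth year: 1966
Current year: 2002
Age = current year - birth year
Age = 2002 - 1966 = 36

36


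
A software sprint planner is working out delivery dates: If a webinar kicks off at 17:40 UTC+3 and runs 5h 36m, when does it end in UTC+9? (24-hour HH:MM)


Start: 17:40 in UTC+3
Step 1 - add duration:
  minutes: 40 + 36 = 76 (carry 1h)
  hours: 17 + 5 + 1 = 23
  end in UTC+3: 23:16
Step 2 - convert UTC+3 -> UTC+9:
  offset difference: 9 - (3) = 6 hours
  23 + (6) = 29 -> mod 24 = 5
Result: 05:16 in UTC+9

05:16


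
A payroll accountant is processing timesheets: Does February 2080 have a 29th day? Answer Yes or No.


Year: 2080
Divisible by 4? 2080 / 4 = 520.0 -> Yes
Divisible by 100? 2080 / 100 = 20.8 -> No
Divisible by 4 but not 100, so it IS a leap year

Yes


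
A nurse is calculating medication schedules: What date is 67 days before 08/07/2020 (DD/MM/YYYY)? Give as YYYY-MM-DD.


Start: 2020-07-08
Subtracting 67 days
Days already passed in July: 8
After going back through July: 59 more days to subtract
June 2020: 30 days, 29 remaining
May 2020 has 31 days, need 29
Result: 2020-05-02

2020-05-02


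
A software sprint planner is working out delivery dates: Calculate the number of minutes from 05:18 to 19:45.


Start time: 05:18 = 318 minutes from midnight
End time: 19:45 = 1185 minutes from midnight
Difference: 1185 - 318 = 867 minutes
That is 14 hours and 27 minutes

867


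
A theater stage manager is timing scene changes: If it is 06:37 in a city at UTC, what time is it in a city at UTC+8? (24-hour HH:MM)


Local time: 06:37 at UTC (offset 0h)
Target zone: UTC+8 (offset 8h)
Difference: 8 - (0) = 8 hours
Calculation: 6 + (8) = 14
Result: 14:37

14:37


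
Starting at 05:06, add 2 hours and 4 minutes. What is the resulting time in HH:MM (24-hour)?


Start time: 05:06
Adding: 2 hours 4 minutes
Minutes: 6 + 4 = 10
Hours: 5 + 2 + 0 = 7
Result: 07:10

07:10


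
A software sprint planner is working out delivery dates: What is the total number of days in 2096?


Year: 2096
Check leap year rules:
Divisible by 4? Yes
Divisible by 100? No
2096 is a leap year
Days: 366

366


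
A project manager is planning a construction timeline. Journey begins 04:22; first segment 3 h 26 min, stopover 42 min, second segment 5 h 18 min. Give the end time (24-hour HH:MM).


Depart: 04:22
Leg 1: +206 min -> 07:48
Layover: +42 min -> 08:30
Leg 2: +318 min -> 13:48
Total travel: 566 minutes = 9h 26m
Arrival: 13:48

13:48


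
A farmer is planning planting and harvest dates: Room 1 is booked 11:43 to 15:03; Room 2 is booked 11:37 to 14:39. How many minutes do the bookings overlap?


Interval A: [703, 903] minutes from midnight
Interval B: [697, 879] minutes from midnight
Overlap start = max(703, 697) = 703
Overlap end = min(903, 879) = 879
Overlap = 879 - 703 = 176 minutes

176


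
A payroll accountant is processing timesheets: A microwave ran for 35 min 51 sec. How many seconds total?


Minutes: 35
Extra seconds: 51
Seconds per minute: 60
Minutes to seconds: 35 x 60 = 2100
Total: 2100 + 51 = 2151

2151


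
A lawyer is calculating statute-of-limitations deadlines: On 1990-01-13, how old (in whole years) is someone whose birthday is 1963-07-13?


Birth: 1963-07-13
Reference: 1990-01-13
Year difference: 1990 - 1963 = 27
Has birthday (07-13) occurred by 01-13? No
Birthday not yet reached this year -> subtract 1
Age in full years: 26

26


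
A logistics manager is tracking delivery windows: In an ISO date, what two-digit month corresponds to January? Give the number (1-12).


Calendar month order:
1. January <--
2. February
January is month number 1

1


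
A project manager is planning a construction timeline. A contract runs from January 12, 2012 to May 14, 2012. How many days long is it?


Start date: 2012-01-12
End date: 2012-05-14
Jan 2012: +20 days
Feb 2012: +29 days
Mar 2012: +31 days
Apr 2012: +30 days
May 2012: +13 days
Total: 123 days

123


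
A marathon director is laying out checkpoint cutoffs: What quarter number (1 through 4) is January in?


Month: January (month 1)
Q1: January-March (months 1-3)
Q2: April-June (months 4-6)
Q3: July-September (months 7-9)
Q4: October-December (months 10-12)
Month 1 falls in Q1

1


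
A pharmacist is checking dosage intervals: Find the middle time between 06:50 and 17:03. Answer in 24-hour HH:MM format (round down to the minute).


Start time: 06:50 = 410 minutes from midnight
End time: 17:03 = 1023 minutes from midnight
Sum: 410 + 1023 = 1433
Midpoint: 1433 / 2 = 716 minutes
Convert: 716 / 60 = 11 hours, 56 minutes
Result: 11:56

11:56


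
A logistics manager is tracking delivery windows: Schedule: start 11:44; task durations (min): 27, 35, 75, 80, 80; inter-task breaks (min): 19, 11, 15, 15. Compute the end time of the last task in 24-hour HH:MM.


Start: 11:44 = 704 min from midnight
  after task 1 (27 min): 12:11
  after break (19 min): 12:30
  after task 2 (35 min): 13:05
  after break (11 min): 13:16
  after task 3 (75 min): 14:31
  after break (15 min): 14:46
  after task 4 (80 min): 16:06
  after break (15 min): 16:21
  after task 5 (80 min): 17:41
Total elapsed: 357 minutes
End time: 17:41

17:41


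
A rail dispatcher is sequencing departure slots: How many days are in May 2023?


Month: May
Year: 2023
May is a 31-day month
Total: 31 days

31


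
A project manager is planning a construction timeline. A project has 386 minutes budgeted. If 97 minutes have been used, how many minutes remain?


Total budget: 386 minutes
Time used: 97 minutes
Remaining: 386 - 97 = 289 minutes
Percent used: 25.1%
Percent remaining: 74.9%

289


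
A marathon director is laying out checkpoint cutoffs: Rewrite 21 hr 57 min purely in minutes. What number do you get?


Hours: 21
Extra minutes: 57
Minutes per hour: 60
Hours to minutes: 21 x 60 = 1260
Total: 1260 + 57 = 1317

1317


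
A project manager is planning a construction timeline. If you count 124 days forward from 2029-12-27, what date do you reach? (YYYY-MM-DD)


Start: 2029-12-27
Adding 124 days
Days remaining in December: 4
After December: 120 days still to add
January 2030: 31 days, 89 remaining
February 2030: 28 days, 61 remaining
March 2030: 31 days, 30 remaining
April 2030 has 30 days, need 30
Result: 2030-04-30

2030-04-30


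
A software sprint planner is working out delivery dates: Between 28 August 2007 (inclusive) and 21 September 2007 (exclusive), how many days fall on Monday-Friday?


Start: 2007-08-28 (Tuesday)
End (exclusive): 2007-09-21 (Friday)
Total calendar days: 24
Full weeks: 24 // 7 = 3 -> 15 weekdays
Remaining 3 days starting on Tuesday:
  Tue(w), Wed(w), Thu(w) -> 3 weekdays
Total business days: 15 + 3 = 18

18


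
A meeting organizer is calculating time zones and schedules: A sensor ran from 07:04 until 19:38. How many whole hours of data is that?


Start: 07:04
End: 19:38
Hour difference: 19 - 7 = 12 hours
Minute difference: 38 - 4 = 34 minutes
Total minutes: 754
Complete hours: 754 / 60 = 12 (remainder 34)

12


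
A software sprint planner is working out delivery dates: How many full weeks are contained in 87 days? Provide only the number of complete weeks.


Total days: 87
Days per week: 7
Division: 87 / 7 = 12 remainder 3
Complete weeks: 12
Remaining days: 3

12


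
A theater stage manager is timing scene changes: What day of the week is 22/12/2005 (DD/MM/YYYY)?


Date: 2005-12-22
January 1, 2005 is a Saturday
Day of year: 356
Offset from Jan 1: 355 days
355 mod 7 = 5
Result: Thursday

Thursday


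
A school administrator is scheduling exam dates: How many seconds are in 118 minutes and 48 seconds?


Minutes: 118
Seconds: 48
Convert minutes to seconds: 118 x 60 = 7080
Add remaining seconds: 7080 + 48 = 7128

7128


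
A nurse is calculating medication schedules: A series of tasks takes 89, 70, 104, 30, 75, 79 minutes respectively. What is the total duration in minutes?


Durations: 89, 70, 104, 30, 75, 79
Running sum: 89
+ 70 = 159
+ 104 = 263
+ 30 = 293
+ 75 = 368
+ 79 = 447
Total duration: 447 minutes
That is 7 hours and 27 minutes

447


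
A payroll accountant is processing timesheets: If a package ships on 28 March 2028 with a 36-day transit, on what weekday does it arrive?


Start: 2028-03-28 (Tuesday)
Step 1 - find target date: add 36 days
  2028-03-28 + 36 days = 2028-05-03
Step 2 - day of week:
  36 mod 7 = 1
  Tuesday + 1 days -> Wednesday
Result: Wednesday (2028-05-03)

Wednesday


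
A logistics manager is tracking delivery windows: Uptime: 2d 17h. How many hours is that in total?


Days: 2
Extra hours: 17
Hours per day: 24
Days to hours: 2 x 24 = 48
Total: 48 + 17 = 65

65


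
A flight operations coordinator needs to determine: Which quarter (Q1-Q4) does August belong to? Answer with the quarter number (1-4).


Month: August (month 8)
Q1: January-March (months 1-3)
Q2: April-June (months 4-6)
Q3: July-September (months 7-9)
Q4: October-December (months 10-12)
Month 8 falls in Q3

3


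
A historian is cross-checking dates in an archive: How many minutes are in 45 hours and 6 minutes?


Hours: 45
Minutes: 6
Convert hours to minutes: 45 x 60 = 2700
Add remaining minutes: 2700 + 6 = 2706

2706


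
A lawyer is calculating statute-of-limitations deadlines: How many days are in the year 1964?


Year: 1964
Check leap year rules:
Divisible by 4? Yes
Divisible by 100? No
1964 is a leap year
Days: 366

366


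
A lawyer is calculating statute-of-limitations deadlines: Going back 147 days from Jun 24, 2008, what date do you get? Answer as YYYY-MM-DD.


Start: 2008-06-24
Subtracting 147 days
Days already passed in June: 24
After going back through June: 123 more days to subtract
May 2008: 31 days, 92 remaining
April 2008: 30 days, 62 remaining
March 2008: 31 days, 31 remaining
February 2008: 29 days, 2 remaining
Result: 2008-01-29

2008-01-29


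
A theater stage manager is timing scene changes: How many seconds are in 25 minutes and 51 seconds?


Minutes: 25
Extra seconds: 51
Seconds per minute: 60
Minutes to seconds: 25 x 60 = 1500
Total: 1500 + 51 = 1551

1551


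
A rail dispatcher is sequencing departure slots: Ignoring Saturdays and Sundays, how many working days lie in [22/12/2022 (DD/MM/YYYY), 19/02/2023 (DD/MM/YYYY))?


Start: 2022-12-22 (Thursday)
End (exclusive): 2023-02-19 (Sunday)
Total calendar days: 59
Full weeks: 59 // 7 = 8 -> 40 weekdays
Remaining 3 days starting on Thursday:
  Thu(w), Fri(w), Sat(-) -> 2 weekdays
Total business days: 40 + 2 = 42

42


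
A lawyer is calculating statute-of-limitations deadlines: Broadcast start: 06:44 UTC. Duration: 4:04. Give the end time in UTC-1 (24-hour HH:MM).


Start: 06:44 in UTC
Step 1 - add duration:
  minutes: 44 + 4 = 48
  hours: 6 + 4 + 0 = 10
  end in UTC: 10:48
Step 2 - convert UTC -> UTC-1:
  offset difference: -1 - (0) = -1 hours
  10 + (-1) = 9 -> mod 24 = 9
Result: 09:48 in UTC-1

09:48


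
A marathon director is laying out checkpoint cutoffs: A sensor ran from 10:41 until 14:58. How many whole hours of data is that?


Start: 10:41
End: 14:58
Hour difference: 14 - 10 = 4 hours
Minute difference: 58 - 41 = 17 minutes
Total minutes: 257
Complete hours: 257 / 60 = 4 (remainder 17)

4


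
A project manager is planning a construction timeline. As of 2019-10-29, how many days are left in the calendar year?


Start: October 29, 2019
End: December 31, 2019
Days left in October: 2
November: 30
December: 31
Sum of remaining months: 61
Total: 2 + 61 = 63

63


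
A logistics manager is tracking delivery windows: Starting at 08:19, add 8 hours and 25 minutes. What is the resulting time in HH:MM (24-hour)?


Start time: 08:19
Adding: 8 hours 25 minutes
Minutes: 19 + 25 = 44
Hours: 8 + 8 + 0 = 16
Result: 16:44

16:44


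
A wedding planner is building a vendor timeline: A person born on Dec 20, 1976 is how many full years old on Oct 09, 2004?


Birth: 1976-12-20
Reference: 2004-10-09
Year difference: 2004 - 1976 = 28
Has birthday (12-20) occurred by 10-09? No
Birthday not yet reached this year -> subtract 1
Age in full years: 27

27


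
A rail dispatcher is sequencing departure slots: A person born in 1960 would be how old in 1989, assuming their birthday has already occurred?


Birth year: 1960
Current year: 1989
Age = current year - birth year
Age = 1989 - 1960 = 29

29


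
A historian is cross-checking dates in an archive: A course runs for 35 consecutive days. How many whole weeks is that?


Total days: 35
Days per week: 7
Division: 35 / 7 = 5 remainder 0
Complete weeks: 5
Remaining days: 0

5


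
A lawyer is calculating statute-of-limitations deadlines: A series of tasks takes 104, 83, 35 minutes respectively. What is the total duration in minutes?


Durations: 104, 83, 35
Running sum: 104
+ 83 = 187
+ 35 = 222
Total duration: 222 minutes
That is 3 hours and 42 minutes

222


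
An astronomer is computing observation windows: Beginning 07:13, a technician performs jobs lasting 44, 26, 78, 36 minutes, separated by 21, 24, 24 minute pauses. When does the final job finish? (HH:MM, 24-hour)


Start: 07:13 = 433 min from midnight
  after task 1 (44 min): 07:57
  after break (21 min): 08:18
  after task 2 (26 min): 08:44
  after break (24 min): 09:08
  after task 3 (78 min): 10:26
  after break (24 min): 10:50
  after task 4 (36 min): 11:26
Total elapsed: 253 minutes
End time: 11:26

11:26


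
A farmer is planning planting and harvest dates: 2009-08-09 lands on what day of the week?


Date: 2009-08-09
January 1, 2009 is a Thursday
Day of year: 221
Offset from Jan 1: 220 days
220 mod 7 = 3
Result: Sunday

Sunday


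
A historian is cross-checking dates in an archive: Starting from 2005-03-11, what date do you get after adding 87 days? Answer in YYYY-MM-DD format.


Start: 2005-03-11
Adding 87 days
Days remaining in March: 20
After March: 67 days still to add
April 2005: 30 days, 37 remaining
May 2005: 31 days, 6 remaining
June 2005 has 30 days, need 6
Result: 2005-06-06

2005-06-06


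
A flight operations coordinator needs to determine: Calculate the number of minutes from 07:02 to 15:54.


Start time: 07:02 = 422 minutes from midnight
End time: 15:54 = 954 minutes from midnight
Difference: 954 - 422 = 532 minutes
That is 8 hours and 52 minutes

532


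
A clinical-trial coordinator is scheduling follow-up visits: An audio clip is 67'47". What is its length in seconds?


Minutes: 67
Seconds: 47
Convert minutes to seconds: 67 x 60 = 4020
Add remaining seconds: 4020 + 47 = 4067

4067


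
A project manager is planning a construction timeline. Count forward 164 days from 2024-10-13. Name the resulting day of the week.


Start: 2024-10-13 (Sunday)
Step 1 - find target date: add 164 days
  2024-10-13 + 164 days = 2025-03-26
Step 2 - day of week:
  164 mod 7 = 3
  Sunday + 3 days -> Wednesday
Result: Wednesday (2025-03-26)

Wednesday


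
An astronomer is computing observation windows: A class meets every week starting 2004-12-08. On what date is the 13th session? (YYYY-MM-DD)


First occurrence: 2004-12-08 (occurrence 1)
Each occurrence is 7 days after the previous.
Occurrence 13 is 12 weeks after the first.
12 weeks = 84 days
2004-12-08 + 84 days = 2005-03-02

2005-03-02


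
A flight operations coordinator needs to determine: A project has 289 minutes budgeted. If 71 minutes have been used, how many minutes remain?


Total budget: 289 minutes
Time used: 71 minutes
Remaining: 289 - 71 = 218 minutes
Percent used: 24.6%
Percent remaining: 75.4%

218


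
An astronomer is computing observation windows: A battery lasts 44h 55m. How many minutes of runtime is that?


Hours: 44
Extra minutes: 55
Minutes per hour: 60
Hours to minutes: 44 x 60 = 2640
Total: 2640 + 55 = 2695

2695


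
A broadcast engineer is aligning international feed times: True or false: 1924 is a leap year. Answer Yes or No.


Year: 1924
Divisible by 4? 1924 / 4 = 481.0 -> Yes
Divisible by 100? 1924 / 100 = 19.24 -> No
Divisible by 4 but not 100, so it IS a leap year

Yes


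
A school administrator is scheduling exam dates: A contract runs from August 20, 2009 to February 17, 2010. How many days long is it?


Start date: 2009-08-20
End date: 2010-02-17
Aug 2009: +12 days
Sep 2009: +30 days
Oct 2009: +31 days
... (4 more months)
Total: 181 days

181


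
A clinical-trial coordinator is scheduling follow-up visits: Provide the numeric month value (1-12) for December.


Calendar month order:
11. November
12. December <--
December is month number 12

12


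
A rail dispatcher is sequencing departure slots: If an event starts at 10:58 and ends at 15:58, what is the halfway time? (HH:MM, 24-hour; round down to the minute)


Start time: 10:58 = 658 minutes from midnight
End time: 15:58 = 958 minutes from midnight
Sum: 658 + 958 = 1616
Midpoint: 1616 / 2 = 808 minutes
Convert: 808 / 60 = 13 hours, 28 minutes
Result: 13:28

13:28


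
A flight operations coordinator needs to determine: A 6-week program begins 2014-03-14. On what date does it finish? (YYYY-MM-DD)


Start: 2014-03-14
Weeks to add: 6
Convert to days: 6 x 7 = 42 days
Add 42 days to 2014-03-14
Result: 2014-04-25

2014-04-25


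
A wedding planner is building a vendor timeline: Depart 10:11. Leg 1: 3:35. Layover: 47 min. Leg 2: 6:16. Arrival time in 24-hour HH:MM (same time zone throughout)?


Depart: 10:11
Leg 1: +215 min -> 13:46
Layover: +47 min -> 14:33
Leg 2: +376 min -> 20:49
Total travel: 638 minutes = 10h 38m
Arrival: 20:49

20:49


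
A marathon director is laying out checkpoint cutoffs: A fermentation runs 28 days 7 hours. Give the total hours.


Days: 28
Extra hours: 7
Hours per day: 24
Days to hours: 28 x 24 = 672
Total: 672 + 7 = 679

679


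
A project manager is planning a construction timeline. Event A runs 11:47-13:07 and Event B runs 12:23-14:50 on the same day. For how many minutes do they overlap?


Interval A: [707, 787] minutes from midnight
Interval B: [743, 890] minutes from midnight
Overlap start = max(707, 743) = 743
Overlap end = min(787, 890) = 787
Overlap = 787 - 743 = 44 minutes

44


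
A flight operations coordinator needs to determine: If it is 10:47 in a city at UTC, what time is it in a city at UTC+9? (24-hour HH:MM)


Local time: 10:47 at UTC (offset 0h)
Target zone: UTC+9 (offset 9h)
Difference: 9 - (0) = 9 hours
Calculation: 10 + (9) = 19
Result: 19:47

19:47


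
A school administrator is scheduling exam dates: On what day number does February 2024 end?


Month: February
Year: 2024
2024 is a leap year
February has 29 days
Total: 29 days

29


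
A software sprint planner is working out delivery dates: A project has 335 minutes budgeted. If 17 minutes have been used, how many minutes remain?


Total budget: 335 minutes
Time used: 17 minutes
Remaining: 335 - 17 = 318 minutes
Percent used: 5.1%
Percent remaining: 94.9%

318


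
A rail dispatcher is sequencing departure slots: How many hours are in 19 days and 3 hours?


Days: 19
Extra hours: 3
Hours per day: 24
Days to hours: 19 x 24 = 456
Total: 456 + 3 = 459

459


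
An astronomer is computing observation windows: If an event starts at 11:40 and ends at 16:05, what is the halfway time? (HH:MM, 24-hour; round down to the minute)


Start time: 11:40 = 700 minutes from midnight
End time: 16:05 = 965 minutes from midnight
Sum: 700 + 965 = 1665
Midpoint: 1665 / 2 = 832 minutes
Convert: 832 / 60 = 13 hours, 52 minutes
Result: 13:52

13:52


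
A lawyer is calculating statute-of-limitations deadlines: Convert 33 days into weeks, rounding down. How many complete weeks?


Total days: 33
Days per week: 7
Division: 33 / 7 = 4 remainder 5
Complete weeks: 4
Remaining days: 5

4


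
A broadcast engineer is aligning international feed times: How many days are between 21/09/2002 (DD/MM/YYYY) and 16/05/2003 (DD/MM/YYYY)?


Start date: 2002-09-21
End date: 2003-05-16
Sep 2002: +10 days
Oct 2002: +31 days
Nov 2002: +30 days
... (6 more months)
Total: 237 days

237


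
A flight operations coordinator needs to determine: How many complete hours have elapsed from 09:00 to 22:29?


Start: 09:00
End: 22:29
Hour difference: 22 - 9 = 13 hours
Minute difference: 29 - 0 = 29 minutes
Total minutes: 809
Complete hours: 809 / 60 = 13 (remainder 29)

13


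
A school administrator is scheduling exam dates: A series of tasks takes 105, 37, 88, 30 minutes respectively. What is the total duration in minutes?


Durations: 105, 37, 88, 30
Running sum: 105
+ 37 = 142
+ 88 = 230
+ 30 = 260
Total duration: 260 minutes
That is 4 hours and 20 minutes

260


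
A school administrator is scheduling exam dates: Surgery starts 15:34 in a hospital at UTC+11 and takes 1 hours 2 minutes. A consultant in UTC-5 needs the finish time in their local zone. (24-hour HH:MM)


Start: 15:34 in UTC+11
Step 1 - add duration:
  minutes: 34 + 2 = 36
  hours: 15 + 1 + 0 = 16
  end in UTC+11: 16:36
Step 2 - convert UTC+11 -> UTC-5:
  offset difference: -5 - (11) = -16 hours
  16 + (-16) = 0 -> mod 24 = 0
Result: 00:36 in UTC-5

00:36


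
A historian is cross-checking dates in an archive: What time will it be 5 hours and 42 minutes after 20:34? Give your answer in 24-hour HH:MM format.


Start time: 20:34
Adding: 5 hours 42 minutes
Minutes: 34 + 42 = 76
Minute overflow: 76 >= 60, so carry 1 hour, minutes = 16
Hours: 20 + 5 + 1 = 26
Hour wraparound: 26 mod 24 = 2
Result: 02:16

02:16


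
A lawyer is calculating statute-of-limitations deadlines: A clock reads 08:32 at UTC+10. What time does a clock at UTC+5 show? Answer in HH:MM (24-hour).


Local time: 08:32 at UTC+10 (offset 10h)
Target zone: UTC+5 (offset 5h)
Difference: 5 - (10) = -5 hours
Calculation: 8 + (-5) = 3
Result: 03:32

03:32


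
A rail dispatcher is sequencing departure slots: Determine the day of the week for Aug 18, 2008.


Date: 2008-08-18
January 1, 2008 is a Tuesday
Day of year: 231
Offset from Jan 1: 230 days
230 mod 7 = 6
Result: Monday

Monday


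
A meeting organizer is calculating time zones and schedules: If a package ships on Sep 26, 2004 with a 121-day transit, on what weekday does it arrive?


Start: 2004-09-26 (Sunday)
Step 1 - find target date: add 121 days
  2004-09-26 + 121 days = 2005-01-25
Step 2 - day of week:
  121 mod 7 = 2
  Sunday + 2 days -> Tuesday
Result: Tuesday (2005-01-25)

Tuesday


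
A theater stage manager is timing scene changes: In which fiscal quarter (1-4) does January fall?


Month: January (month 1)
Q1: January-March (months 1-3)
Q2: April-June (months 4-6)
Q3: July-September (months 7-9)
Q4: October-December (months 10-12)
Month 1 falls in Q1

1


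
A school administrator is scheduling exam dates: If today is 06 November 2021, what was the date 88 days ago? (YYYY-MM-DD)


Start: 2021-11-06
Subtracting 88 days
Days already passed in November: 6
After going back through November: 82 more days to subtract
October 2021: 31 days, 51 remaining
September 2021: 30 days, 21 remaining
August 2021 has 31 days, need 21
Result: 2021-08-10

2021-08-10


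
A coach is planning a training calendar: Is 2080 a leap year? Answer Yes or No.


Year: 2080
Divisible by 4? 2080 / 4 = 520.0 -> Yes
Divisible by 100? 2080 / 100 = 20.8 -> No
Divisible by 4 but not 100, so it IS a leap year

Yes


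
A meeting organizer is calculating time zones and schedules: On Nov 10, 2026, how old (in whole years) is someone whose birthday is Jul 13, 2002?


Birth: 2002-07-13
Reference: 2026-11-10
Year difference: 2026 - 2002 = 24
Has birthday (07-13) occurred by 11-10? Yes
Age in full years: 24

24


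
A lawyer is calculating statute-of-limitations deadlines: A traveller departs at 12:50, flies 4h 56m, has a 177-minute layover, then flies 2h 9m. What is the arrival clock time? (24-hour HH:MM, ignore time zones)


Depart: 12:50
Leg 1: +296 min -> 17:46
Layover: +177 min -> 20:43
Leg 2: +129 min -> 22:52
Total travel: 602 minutes = 10h 2m
Arrival: 22:52

22:52


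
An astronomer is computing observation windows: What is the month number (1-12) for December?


Calendar month order:
11. November
12. December <--
December is month number 12

12


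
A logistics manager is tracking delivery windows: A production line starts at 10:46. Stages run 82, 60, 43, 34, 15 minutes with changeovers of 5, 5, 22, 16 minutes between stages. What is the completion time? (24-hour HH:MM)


Start: 10:46 = 646 min from midnight
  after task 1 (82 min): 12:08
  after break (5 min): 12:13
  after task 2 (60 min): 13:13
  after break (5 min): 13:18
  after task 3 (43 min): 14:01
  after break (22 min): 14:23
  after task 4 (34 min): 14:57
  after break (16 min): 15:13
  after task 5 (15 min): 15:28
Total elapsed: 282 minutes
End time: 15:28

15:28


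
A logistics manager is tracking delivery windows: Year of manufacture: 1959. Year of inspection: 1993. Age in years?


Birth year: 1959
Current year: 1993
Age = current year - birth year
Age = 1993 - 1959 = 34

34


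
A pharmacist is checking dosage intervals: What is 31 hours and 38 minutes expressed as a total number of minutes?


Hours: 31
Minutes: 38
Convert hours to minutes: 31 x 60 = 1860
Add remaining minutes: 1860 + 38 = 1898

1898


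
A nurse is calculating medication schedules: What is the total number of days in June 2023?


Month: June
Year: 2023
June is a 30-day month
Total: 30 days

30


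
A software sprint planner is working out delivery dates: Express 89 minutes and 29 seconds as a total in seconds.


Minutes: 89
Seconds: 29
Convert minutes to seconds: 89 x 60 = 5340
Add remaining seconds: 5340 + 29 = 5369

5369


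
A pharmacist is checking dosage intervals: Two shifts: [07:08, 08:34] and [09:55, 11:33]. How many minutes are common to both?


Interval A: [428, 514] minutes from midnight
Interval B: [595, 693] minutes from midnight
Overlap start = max(428, 595) = 595
Overlap end = min(514, 693) = 514
End <= start, so the intervals do not overlap: 0 minutes

0


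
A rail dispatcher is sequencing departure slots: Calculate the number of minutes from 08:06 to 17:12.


Start time: 08:06 = 486 minutes from midnight
End time: 17:12 = 1032 minutes from midnight
Difference: 1032 - 486 = 546 minutes
That is 9 hours and 6 minutes

546


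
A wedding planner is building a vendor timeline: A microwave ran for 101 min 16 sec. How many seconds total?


Minutes: 101
Extra seconds: 16
Seconds per minute: 60
Minutes to seconds: 101 x 60 = 6060
Total: 6060 + 16 = 6076

6076


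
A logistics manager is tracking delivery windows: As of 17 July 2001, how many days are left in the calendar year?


Start: July 17, 2001
End: December 31, 2001
Days left in July: 14
August: 31
September: 30
October: 31
November: 30
... plus remaining months
Sum of remaining months: 153
Total: 14 + 153 = 167

167
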